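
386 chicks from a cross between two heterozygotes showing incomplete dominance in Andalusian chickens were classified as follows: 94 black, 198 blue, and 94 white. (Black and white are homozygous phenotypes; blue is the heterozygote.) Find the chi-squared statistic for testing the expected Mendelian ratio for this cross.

With incomplete dominance, a heterozygote × heterozygote cross gives a 1:2:1 phenotypic ratio.
Total ratio parts = 4. Expected numbers out of 386:
  black: 386 × 1/4 = 96.5
  blue: 386 × 2/4 = 193
  white: 386 × 1/4 = 96.5
χ² = Σ (O − E)² / E
  black: (94 − 96.5)² / 96.5 = 0.0648
  blue: (198 − 193)² / 193 = 0.1295
  white: (94 − 96.5)² / 96.5 = 0.0648
χ² = 0.0648 + 0.1295 + 0.0648 = 0.2591 ≈ 0.259

0.259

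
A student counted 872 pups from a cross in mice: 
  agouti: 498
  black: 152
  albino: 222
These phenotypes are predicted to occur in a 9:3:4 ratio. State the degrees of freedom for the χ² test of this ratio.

2

A goodness-of-fit test with 3 phenotype classes has df = 3 − 1 = 2.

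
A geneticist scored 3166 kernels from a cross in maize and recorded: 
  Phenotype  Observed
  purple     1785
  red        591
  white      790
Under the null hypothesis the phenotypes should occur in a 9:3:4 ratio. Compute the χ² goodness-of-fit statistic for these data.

Under the 9:3:4 hypothesis (Σ ratio = 16, N = 3166):
  purple: 3166 × 9/16 = 1780.875
  red: 3166 × 3/16 = 593.625
  white: 3166 × 4/16 = 791.5
χ² = Σ (O − E)² / E
  purple: (1785 − 1780.875)² / 1780.875 = 0.0096
  red: (591 − 593.625)² / 593.625 = 0.0116
  white: (790 − 791.5)² / 791.5 = 0.0028
χ² = 0.0096 + 0.0116 + 0.0028 = 0.024

0.024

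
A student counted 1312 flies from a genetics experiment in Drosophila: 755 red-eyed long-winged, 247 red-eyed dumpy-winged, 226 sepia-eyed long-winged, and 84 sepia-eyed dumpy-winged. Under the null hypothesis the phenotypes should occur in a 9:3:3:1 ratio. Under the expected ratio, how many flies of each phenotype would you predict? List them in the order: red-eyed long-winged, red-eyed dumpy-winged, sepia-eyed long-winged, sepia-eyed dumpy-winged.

Total ratio parts = 16. Expected numbers out of 1312:
  red-eyed long-winged: 1312 × 9/16 = 738
  red-eyed dumpy-winged: 1312 × 3/16 = 246
  sepia-eyed long-winged: 1312 × 3/16 = 246
  sepia-eyed dumpy-winged: 1312 × 1/16 = 82

738, 246, 246, 82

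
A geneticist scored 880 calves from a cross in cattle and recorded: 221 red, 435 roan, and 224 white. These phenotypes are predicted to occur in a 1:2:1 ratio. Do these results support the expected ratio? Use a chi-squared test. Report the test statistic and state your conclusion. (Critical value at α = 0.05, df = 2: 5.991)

0.134; consistent

Expected counts for N = 880 under a 1:2:1 ratio (total parts = 4):
  red: 880 × 1/4 = 220
  roan: 880 × 2/4 = 440
  white: 880 × 1/4 = 220
χ² = Σ (O − E)² / E
  red: (221 − 220)² / 220 = 0.0045
  roan: (435 − 440)² / 440 = 0.0568
  white: (224 − 220)² / 220 = 0.0727
χ² = 0.0045 + 0.0568 + 0.0727 = 0.134
Degrees of freedom = 3 − 1 = 2; critical value at α = 0.05 is 5.991.
Since 0.134 < 5.991, we fail to reject the null hypothesis — the data are consistent with the 1:2:1 ratio.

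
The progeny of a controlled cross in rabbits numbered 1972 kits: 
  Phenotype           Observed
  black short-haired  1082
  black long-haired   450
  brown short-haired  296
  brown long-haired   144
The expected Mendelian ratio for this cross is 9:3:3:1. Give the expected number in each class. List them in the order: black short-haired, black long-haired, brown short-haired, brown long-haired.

1109.25, 369.75, 369.75, 123.25

Expected counts for N = 1972 under a 9:3:3:1 ratio (total parts = 16):
  black short-haired: 1972 × 9/16 = 1109.25
  black long-haired: 1972 × 3/16 = 369.75
  brown short-haired: 1972 × 3/16 = 369.75
  brown long-haired: 1972 × 1/16 = 123.25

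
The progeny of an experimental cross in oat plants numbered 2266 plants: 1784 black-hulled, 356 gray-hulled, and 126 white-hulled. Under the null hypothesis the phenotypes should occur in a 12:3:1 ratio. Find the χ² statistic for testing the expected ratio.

The 12:3:1 ratio has 16 parts, so with N = 2266 the expected counts are:
  black-hulled: 2266 × 12/16 = 1699.5
  gray-hulled: 2266 × 3/16 = 424.875
  white-hulled: 2266 × 1/16 = 141.625
χ² = Σ (O − E)² / E
  black-hulled: (1784 − 1699.5)² / 1699.5 = 4.2014
  gray-hulled: (356 − 424.875)² / 424.875 = 11.1651
  white-hulled: (126 − 141.625)² / 141.625 = 1.7239
χ² = 4.2014 + 11.1651 + 1.7239 = 17.0904 ≈ 17.090

17.090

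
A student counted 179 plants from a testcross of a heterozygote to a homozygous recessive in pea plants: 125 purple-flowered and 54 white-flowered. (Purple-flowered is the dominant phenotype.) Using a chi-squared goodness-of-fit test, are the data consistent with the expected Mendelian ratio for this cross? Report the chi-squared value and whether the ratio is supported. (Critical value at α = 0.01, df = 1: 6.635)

28.162; not consistent

A testcross of a heterozygote (Aa × aa) gives a 1:1 phenotypic ratio.
Under the 1:1 hypothesis (Σ ratio = 2, N = 179):
  purple-flowered: 179 × 1/2 = 89.5
  white-flowered: 179 × 1/2 = 89.5
χ² = Σ (O − E)² / E
  purple-flowered: (125 − 89.5)² / 89.5 = 14.0810
  white-flowered: (54 − 89.5)² / 89.5 = 14.0810
χ² = 14.0810 + 14.0810 = 28.162
Degrees of freedom = 2 − 1 = 1; critical value at α = 0.01 is 6.635.
Since 28.162 > 6.635, we reject the null hypothesis — the data do not fit the 1:1 ratio.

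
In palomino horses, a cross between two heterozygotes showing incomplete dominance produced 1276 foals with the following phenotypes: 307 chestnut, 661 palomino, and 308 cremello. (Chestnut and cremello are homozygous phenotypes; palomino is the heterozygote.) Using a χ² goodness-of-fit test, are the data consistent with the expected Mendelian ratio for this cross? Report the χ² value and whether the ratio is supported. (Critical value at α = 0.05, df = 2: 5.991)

With incomplete dominance, a heterozygote × heterozygote cross gives a 1:2:1 phenotypic ratio.
Expected counts for N = 1276 under a 1:2:1 ratio (total parts = 4):
  chestnut: 1276 × 1/4 = 319
  palomino: 1276 × 2/4 = 638
  cremello: 1276 × 1/4 = 319
χ² = Σ (O − E)² / E
  chestnut: (307 − 319)² / 319 = 0.4514
  palomino: (661 − 638)² / 638 = 0.8292
  cremello: (308 − 319)² / 319 = 0.3793
χ² = 0.4514 + 0.8292 + 0.3793 = 1.6599 ≈ 1.660
Degrees of freedom = 3 − 1 = 2; critical value at α = 0.05 is 5.991.
Since 1.660 < 5.991, we fail to reject the null hypothesis — the data are consistent with the 1:2:1 ratio.

1.660; consistent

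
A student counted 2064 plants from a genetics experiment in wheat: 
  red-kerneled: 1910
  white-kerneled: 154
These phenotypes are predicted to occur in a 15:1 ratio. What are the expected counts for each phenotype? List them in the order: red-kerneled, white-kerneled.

1935, 129

Total ratio parts = 16. Expected numbers out of 2064:
  red-kerneled: 2064 × 15/16 = 1935
  white-kerneled: 2064 × 1/16 = 129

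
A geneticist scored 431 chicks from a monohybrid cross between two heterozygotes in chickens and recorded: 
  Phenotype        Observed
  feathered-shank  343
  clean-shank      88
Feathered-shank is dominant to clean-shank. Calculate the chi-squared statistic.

For a monohybrid cross between heterozygotes with complete dominance, the expected phenotypic ratio is 3:1.
The 3:1 ratio has 4 parts, so with N = 431 the expected counts are:
  feathered-shank: 431 × 3/4 = 323.25
  clean-shank: 431 × 1/4 = 107.75
χ² = Σ (O − E)² / E
  feathered-shank: (343 − 323.25)² / 323.25 = 1.2067
  clean-shank: (88 − 107.75)² / 107.75 = 3.6201
χ² = 1.2067 + 3.6201 = 4.8268 ≈ 4.827

4.827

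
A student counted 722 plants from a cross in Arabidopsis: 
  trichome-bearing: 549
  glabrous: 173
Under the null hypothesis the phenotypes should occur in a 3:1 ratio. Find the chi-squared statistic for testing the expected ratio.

0.416

Under the 3:1 hypothesis (Σ ratio = 4, N = 722):
  trichome-bearing: 722 × 3/4 = 541.5
  glabrous: 722 × 1/4 = 180.5
χ² = Σ (O − E)² / E
  trichome-bearing: (549 − 541.5)² / 541.5 = 0.1039
  glabrous: (173 − 180.5)² / 180.5 = 0.3116
χ² = 0.1039 + 0.3116 = 0.4155 ≈ 0.416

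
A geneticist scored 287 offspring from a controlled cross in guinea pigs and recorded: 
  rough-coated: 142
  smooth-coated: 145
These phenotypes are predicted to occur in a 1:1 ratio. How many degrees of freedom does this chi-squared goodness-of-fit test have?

1

A goodness-of-fit test with 2 phenotype classes has df = 2 − 1 = 1.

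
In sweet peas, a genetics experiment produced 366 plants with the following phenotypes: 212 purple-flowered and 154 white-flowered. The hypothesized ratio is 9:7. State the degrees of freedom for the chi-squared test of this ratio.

1

A goodness-of-fit test with 2 phenotype classes has df = 2 − 1 = 1.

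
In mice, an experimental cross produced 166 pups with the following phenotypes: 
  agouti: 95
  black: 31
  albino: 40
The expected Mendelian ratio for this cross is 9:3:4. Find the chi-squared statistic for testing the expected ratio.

0.083

The 9:3:4 ratio has 16 parts, so with N = 166 the expected counts are:
  agouti: 166 × 9/16 = 93.375
  black: 166 × 3/16 = 31.125
  albino: 166 × 4/16 = 41.5
χ² = Σ (O − E)² / E
  agouti: (95 − 93.375)² / 93.375 = 0.0283
  black: (31 − 31.125)² / 31.125 = 0.0005
  albino: (40 − 41.5)² / 41.5 = 0.0542
χ² = 0.0283 + 0.0005 + 0.0542 = 0.083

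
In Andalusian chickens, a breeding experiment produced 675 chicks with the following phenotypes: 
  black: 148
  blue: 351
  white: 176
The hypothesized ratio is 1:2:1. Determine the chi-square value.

Total ratio parts = 4. Expected numbers out of 675:
  black: 675 × 1/4 = 168.75
  blue: 675 × 2/4 = 337.5
  white: 675 × 1/4 = 168.75
χ² = Σ (O − E)² / E
  black: (148 − 168.75)² / 168.75 = 2.5515
  blue: (351 − 337.5)² / 337.5 = 0.5400
  white: (176 − 168.75)² / 168.75 = 0.3115
χ² = 2.5515 + 0.5400 + 0.3115 = 3.403

3.403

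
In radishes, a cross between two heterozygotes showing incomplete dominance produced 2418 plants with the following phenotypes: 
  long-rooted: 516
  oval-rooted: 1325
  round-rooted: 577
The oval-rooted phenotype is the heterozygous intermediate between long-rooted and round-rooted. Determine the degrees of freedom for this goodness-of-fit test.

2

With incomplete dominance, a heterozygote × heterozygote cross gives a 1:2:1 phenotypic ratio.
A goodness-of-fit test with 3 phenotype classes has df = 3 − 1 = 2.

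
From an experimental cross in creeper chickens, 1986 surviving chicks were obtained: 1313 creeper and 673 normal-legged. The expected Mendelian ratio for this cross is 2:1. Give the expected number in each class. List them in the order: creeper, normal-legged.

1324, 662

Expected counts for N = 1986 under a 2:1 ratio (total parts = 3):
  creeper: 1986 × 2/3 = 1324
  normal-legged: 1986 × 1/3 = 662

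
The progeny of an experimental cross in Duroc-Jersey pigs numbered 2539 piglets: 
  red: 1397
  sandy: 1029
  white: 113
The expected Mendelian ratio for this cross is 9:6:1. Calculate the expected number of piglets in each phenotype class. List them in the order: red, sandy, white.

1428.1875, 952.125, 158.6875

The 9:6:1 ratio has 16 parts, so with N = 2539 the expected counts are:
  red: 2539 × 9/16 = 1428.1875
  sandy: 2539 × 6/16 = 952.125
  white: 2539 × 1/16 = 158.6875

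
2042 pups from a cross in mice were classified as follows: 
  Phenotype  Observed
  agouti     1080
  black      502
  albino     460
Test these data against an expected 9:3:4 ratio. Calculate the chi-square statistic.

46.159

Expected counts for N = 2042 under a 9:3:4 ratio (total parts = 16):
  agouti: 2042 × 9/16 = 1148.625
  black: 2042 × 3/16 = 382.875
  albino: 2042 × 4/16 = 510.5
χ² = Σ (O − E)² / E
  agouti: (1080 − 1148.625)² / 1148.625 = 4.1000
  black: (502 − 382.875)² / 382.875 = 37.0637
  albino: (460 − 510.5)² / 510.5 = 4.9956
χ² = 4.1000 + 37.0637 + 4.9956 = 46.1593 ≈ 46.159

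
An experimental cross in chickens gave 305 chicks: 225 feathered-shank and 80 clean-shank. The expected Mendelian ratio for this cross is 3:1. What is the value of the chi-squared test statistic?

0.246

The 3:1 ratio has 4 parts, so with N = 305 the expected counts are:
  feathered-shank: 305 × 3/4 = 228.75
  clean-shank: 305 × 1/4 = 76.25
χ² = Σ (O − E)² / E
  feathered-shank: (225 − 228.75)² / 228.75 = 0.0615
  clean-shank: (80 − 76.25)² / 76.25 = 0.1844
χ² = 0.0615 + 0.1844 = 0.2459 ≈ 0.246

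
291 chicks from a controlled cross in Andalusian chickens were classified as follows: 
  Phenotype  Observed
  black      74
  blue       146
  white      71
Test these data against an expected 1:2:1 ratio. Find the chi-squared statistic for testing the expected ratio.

0.065

Under the 1:2:1 hypothesis (Σ ratio = 4, N = 291):
  black: 291 × 1/4 = 72.75
  blue: 291 × 2/4 = 145.5
  white: 291 × 1/4 = 72.75
χ² = Σ (O − E)² / E
  black: (74 − 72.75)² / 72.75 = 0.0215
  blue: (146 − 145.5)² / 145.5 = 0.0017
  white: (71 − 72.75)² / 72.75 = 0.0421
χ² = 0.0215 + 0.0017 + 0.0421 = 0.0653 ≈ 0.065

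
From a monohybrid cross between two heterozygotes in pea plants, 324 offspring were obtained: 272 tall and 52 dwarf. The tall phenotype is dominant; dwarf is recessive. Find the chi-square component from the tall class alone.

For a monohybrid cross between heterozygotes with complete dominance, the expected phenotypic ratio is 3:1.
Expected counts for N = 324 under a 3:1 ratio (total parts = 4):
  tall: 324 × 3/4 = 243
  dwarf: 324 × 1/4 = 81
Contribution of tall: (272 − 243)² / 243 = 3.4609

3.461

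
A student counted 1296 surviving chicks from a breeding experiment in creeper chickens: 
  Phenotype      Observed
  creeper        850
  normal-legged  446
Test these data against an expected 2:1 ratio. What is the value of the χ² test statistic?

0.681

Under the 2:1 hypothesis (Σ ratio = 3, N = 1296):
  creeper: 1296 × 2/3 = 864
  normal-legged: 1296 × 1/3 = 432
χ² = Σ (O − E)² / E
  creeper: (850 − 864)² / 864 = 0.2269
  normal-legged: (446 − 432)² / 432 = 0.4537
χ² = 0.2269 + 0.4537 = 0.6806 ≈ 0.681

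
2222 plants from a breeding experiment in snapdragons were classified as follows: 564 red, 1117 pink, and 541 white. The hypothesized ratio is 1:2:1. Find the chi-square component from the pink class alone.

0.032

Under the 1:2:1 hypothesis (Σ ratio = 4, N = 2222):
  red: 2222 × 1/4 = 555.5
  pink: 2222 × 2/4 = 1111
  white: 2222 × 1/4 = 555.5
Contribution of pink: (1117 − 1111)² / 1111 = 0.0324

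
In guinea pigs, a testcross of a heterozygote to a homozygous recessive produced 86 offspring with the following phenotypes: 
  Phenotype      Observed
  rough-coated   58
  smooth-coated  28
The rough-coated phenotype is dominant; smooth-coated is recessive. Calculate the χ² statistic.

A testcross of a heterozygote (Aa × aa) gives a 1:1 phenotypic ratio.
Total ratio parts = 2. Expected numbers out of 86:
  rough-coated: 86 × 1/2 = 43
  smooth-coated: 86 × 1/2 = 43
χ² = Σ (O − E)² / E
  rough-coated: (58 − 43)² / 43 = 5.2326
  smooth-coated: (28 − 43)² / 43 = 5.2326
χ² = 5.2326 + 5.2326 = 10.4652 ≈ 10.465

10.465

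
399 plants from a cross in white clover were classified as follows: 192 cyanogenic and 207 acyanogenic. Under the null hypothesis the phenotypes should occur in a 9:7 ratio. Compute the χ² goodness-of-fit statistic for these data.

10.716

Expected counts for N = 399 under a 9:7 ratio (total parts = 16):
  cyanogenic: 399 × 9/16 = 224.4375
  acyanogenic: 399 × 7/16 = 174.5625
χ² = Σ (O − E)² / E
  cyanogenic: (192 − 224.4375)² / 224.4375 = 4.6881
  acyanogenic: (207 − 174.5625)² / 174.5625 = 6.0276
χ² = 4.6881 + 6.0276 = 10.7157 ≈ 10.716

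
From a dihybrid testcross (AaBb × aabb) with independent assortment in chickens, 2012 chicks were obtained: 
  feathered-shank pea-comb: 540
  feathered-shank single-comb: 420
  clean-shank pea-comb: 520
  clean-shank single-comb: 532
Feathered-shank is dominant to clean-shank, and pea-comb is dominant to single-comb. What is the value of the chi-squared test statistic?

A dihybrid testcross with independent assortment gives a 1:1:1:1 ratio.
Expected counts for N = 2012 under a 1:1:1:1 ratio (total parts = 4):
  feathered-shank pea-comb: 2012 × 1/4 = 503
  feathered-shank single-comb: 2012 × 1/4 = 503
  clean-shank pea-comb: 2012 × 1/4 = 503
  clean-shank single-comb: 2012 × 1/4 = 503
χ² = Σ (O − E)² / E
  feathered-shank pea-comb: (540 − 503)² / 503 = 2.7217
  feathered-shank single-comb: (420 − 503)² / 503 = 13.6958
  clean-shank pea-comb: (520 − 503)² / 503 = 0.5746
  clean-shank single-comb: (532 − 503)² / 503 = 1.6720
χ² = 2.7217 + 13.6958 + 0.5746 + 1.6720 = 18.6641 ≈ 18.664

18.664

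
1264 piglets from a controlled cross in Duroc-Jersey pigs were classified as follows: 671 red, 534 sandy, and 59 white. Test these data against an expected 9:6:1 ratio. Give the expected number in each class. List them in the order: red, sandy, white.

Under the 9:6:1 hypothesis (Σ ratio = 16, N = 1264):
  red: 1264 × 9/16 = 711
  sandy: 1264 × 6/16 = 474
  white: 1264 × 1/16 = 79

711, 474, 79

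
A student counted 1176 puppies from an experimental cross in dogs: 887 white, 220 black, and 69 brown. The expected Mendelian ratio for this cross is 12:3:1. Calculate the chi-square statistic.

Under the 12:3:1 hypothesis (Σ ratio = 16, N = 1176):
  white: 1176 × 12/16 = 882
  black: 1176 × 3/16 = 220.5
  brown: 1176 × 1/16 = 73.5
χ² = Σ (O − E)² / E
  white: (887 − 882)² / 882 = 0.0283
  black: (220 − 220.5)² / 220.5 = 0.0011
  brown: (69 − 73.5)² / 73.5 = 0.2755
χ² = 0.0283 + 0.0011 + 0.2755 = 0.3049 ≈ 0.305

0.305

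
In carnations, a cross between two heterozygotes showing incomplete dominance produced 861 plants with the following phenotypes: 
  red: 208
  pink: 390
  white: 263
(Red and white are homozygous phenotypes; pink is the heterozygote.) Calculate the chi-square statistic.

14.647

With incomplete dominance, a heterozygote × heterozygote cross gives a 1:2:1 phenotypic ratio.
The 1:2:1 ratio has 4 parts, so with N = 861 the expected counts are:
  red: 861 × 1/4 = 215.25
  pink: 861 × 2/4 = 430.5
  white: 861 × 1/4 = 215.25
χ² = Σ (O − E)² / E
  red: (208 − 215.25)² / 215.25 = 0.2442
  pink: (390 − 430.5)² / 430.5 = 3.8101
  white: (263 − 215.25)² / 215.25 = 10.5926
χ² = 0.2442 + 3.8101 + 10.5926 = 14.6469 ≈ 14.647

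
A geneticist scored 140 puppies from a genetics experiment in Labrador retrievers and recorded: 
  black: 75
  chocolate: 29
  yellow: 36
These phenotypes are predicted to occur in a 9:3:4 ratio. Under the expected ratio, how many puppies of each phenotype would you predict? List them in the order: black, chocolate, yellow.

78.75, 26.25, 35

Expected counts for N = 140 under a 9:3:4 ratio (total parts = 16):
  black: 140 × 9/16 = 78.75
  chocolate: 140 × 3/16 = 26.25
  yellow: 140 × 4/16 = 35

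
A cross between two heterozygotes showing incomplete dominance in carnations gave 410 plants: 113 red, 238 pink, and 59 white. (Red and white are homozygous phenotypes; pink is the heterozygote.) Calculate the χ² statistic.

24.849

With incomplete dominance, a heterozygote × heterozygote cross gives a 1:2:1 phenotypic ratio.
Expected counts for N = 410 under a 1:2:1 ratio (total parts = 4):
  red: 410 × 1/4 = 102.5
  pink: 410 × 2/4 = 205
  white: 410 × 1/4 = 102.5
χ² = Σ (O − E)² / E
  red: (113 − 102.5)² / 102.5 = 1.0756
  pink: (238 − 205)² / 205 = 5.3122
  white: (59 − 102.5)² / 102.5 = 18.4610
χ² = 1.0756 + 5.3122 + 18.4610 = 24.8488 ≈ 24.849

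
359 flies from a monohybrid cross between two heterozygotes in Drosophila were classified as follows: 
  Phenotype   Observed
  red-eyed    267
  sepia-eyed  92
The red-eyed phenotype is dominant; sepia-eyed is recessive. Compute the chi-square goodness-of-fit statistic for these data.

For a monohybrid cross between heterozygotes with complete dominance, the expected phenotypic ratio is 3:1.
Under the 3:1 hypothesis (Σ ratio = 4, N = 359):
  red-eyed: 359 × 3/4 = 269.25
  sepia-eyed: 359 × 1/4 = 89.75
χ² = Σ (O − E)² / E
  red-eyed: (267 − 269.25)² / 269.25 = 0.0188
  sepia-eyed: (92 − 89.75)² / 89.75 = 0.0564
χ² = 0.0188 + 0.0564 = 0.0752 ≈ 0.075

0.075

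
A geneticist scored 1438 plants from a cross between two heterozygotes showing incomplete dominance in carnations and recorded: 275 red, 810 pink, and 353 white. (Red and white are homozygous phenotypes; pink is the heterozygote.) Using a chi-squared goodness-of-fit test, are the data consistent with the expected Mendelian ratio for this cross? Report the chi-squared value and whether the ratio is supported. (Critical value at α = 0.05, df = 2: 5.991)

With incomplete dominance, a heterozygote × heterozygote cross gives a 1:2:1 phenotypic ratio.
The 1:2:1 ratio has 4 parts, so with N = 1438 the expected counts are:
  red: 1438 × 1/4 = 359.5
  pink: 1438 × 2/4 = 719
  white: 1438 × 1/4 = 359.5
χ² = Σ (O − E)² / E
  red: (275 − 359.5)² / 359.5 = 19.8616
  pink: (810 − 719)² / 719 = 11.5174
  white: (353 − 359.5)² / 359.5 = 0.1175
χ² = 19.8616 + 11.5174 + 0.1175 = 31.4965 ≈ 31.497
Degrees of freedom = 3 − 1 = 2; critical value at α = 0.05 is 5.991.
Since 31.497 > 5.991, we reject the null hypothesis — the data do not fit the 1:2:1 ratio.

31.497; not consistent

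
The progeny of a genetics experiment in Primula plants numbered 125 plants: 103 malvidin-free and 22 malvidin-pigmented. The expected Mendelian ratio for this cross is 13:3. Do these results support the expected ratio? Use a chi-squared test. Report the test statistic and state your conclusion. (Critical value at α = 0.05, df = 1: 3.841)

0.109; consistent

Expected counts for N = 125 under a 13:3 ratio (total parts = 16):
  malvidin-free: 125 × 13/16 = 101.5625
  malvidin-pigmented: 125 × 3/16 = 23.4375
χ² = Σ (O − E)² / E
  malvidin-free: (103 − 101.5625)² / 101.5625 = 0.0203
  malvidin-pigmented: (22 − 23.4375)² / 23.4375 = 0.0882
χ² = 0.0203 + 0.0882 = 0.1085 ≈ 0.109
Degrees of freedom = 2 − 1 = 1; critical value at α = 0.05 is 3.841.
Since 0.109 < 3.841, we fail to reject the null hypothesis — the data are consistent with the 13:3 ratio.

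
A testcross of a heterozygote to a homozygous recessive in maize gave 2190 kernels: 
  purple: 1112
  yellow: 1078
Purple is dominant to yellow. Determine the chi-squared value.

0.528

A testcross of a heterozygote (Aa × aa) gives a 1:1 phenotypic ratio.
Under the 1:1 hypothesis (Σ ratio = 2, N = 2190):
  purple: 2190 × 1/2 = 1095
  yellow: 2190 × 1/2 = 1095
χ² = Σ (O − E)² / E
  purple: (1112 − 1095)² / 1095 = 0.2639
  yellow: (1078 − 1095)² / 1095 = 0.2639
χ² = 0.2639 + 0.2639 = 0.5278 ≈ 0.528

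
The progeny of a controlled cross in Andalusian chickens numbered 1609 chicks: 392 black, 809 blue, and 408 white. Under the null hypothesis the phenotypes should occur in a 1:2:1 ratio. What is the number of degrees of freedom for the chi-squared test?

2

A goodness-of-fit test with 3 phenotype classes has df = 3 − 1 = 2.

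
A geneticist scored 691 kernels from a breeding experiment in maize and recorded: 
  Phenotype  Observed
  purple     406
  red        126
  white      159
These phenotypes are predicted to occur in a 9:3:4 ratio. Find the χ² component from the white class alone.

1.094

Total ratio parts = 16. Expected numbers out of 691:
  purple: 691 × 9/16 = 388.6875
  red: 691 × 3/16 = 129.5625
  white: 691 × 4/16 = 172.75
Contribution of white: (159 − 172.75)² / 172.75 = 1.0944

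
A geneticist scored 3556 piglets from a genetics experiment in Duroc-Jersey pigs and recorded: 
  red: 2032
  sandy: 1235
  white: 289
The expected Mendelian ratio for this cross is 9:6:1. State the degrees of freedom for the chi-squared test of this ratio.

A goodness-of-fit test with 3 phenotype classes has df = 3 − 1 = 2.

2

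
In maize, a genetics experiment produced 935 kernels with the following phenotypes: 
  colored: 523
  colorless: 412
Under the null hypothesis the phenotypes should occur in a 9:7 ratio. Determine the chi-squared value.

Total ratio parts = 16. Expected numbers out of 935:
  colored: 935 × 9/16 = 525.9375
  colorless: 935 × 7/16 = 409.0625
χ² = Σ (O − E)² / E
  colored: (523 − 525.9375)² / 525.9375 = 0.0164
  colorless: (412 − 409.0625)² / 409.0625 = 0.0211
χ² = 0.0164 + 0.0211 = 0.0375 ≈ 0.038

0.038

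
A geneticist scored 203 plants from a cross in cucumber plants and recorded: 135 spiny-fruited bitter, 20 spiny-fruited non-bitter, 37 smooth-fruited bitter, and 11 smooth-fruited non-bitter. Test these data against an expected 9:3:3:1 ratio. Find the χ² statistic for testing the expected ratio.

12.619

Under the 9:3:3:1 hypothesis (Σ ratio = 16, N = 203):
  spiny-fruited bitter: 203 × 9/16 = 114.1875
  spiny-fruited non-bitter: 203 × 3/16 = 38.0625
  smooth-fruited bitter: 203 × 3/16 = 38.0625
  smooth-fruited non-bitter: 203 × 1/16 = 12.6875
χ² = Σ (O − E)² / E
  spiny-fruited bitter: (135 − 114.1875)² / 114.1875 = 3.7934
  spiny-fruited non-bitter: (20 − 38.0625)² / 38.0625 = 8.5715
  smooth-fruited bitter: (37 − 38.0625)² / 38.0625 = 0.0297
  smooth-fruited non-bitter: (11 − 12.6875)² / 12.6875 = 0.2244
χ² = 3.7934 + 8.5715 + 0.0297 + 0.2244 = 12.619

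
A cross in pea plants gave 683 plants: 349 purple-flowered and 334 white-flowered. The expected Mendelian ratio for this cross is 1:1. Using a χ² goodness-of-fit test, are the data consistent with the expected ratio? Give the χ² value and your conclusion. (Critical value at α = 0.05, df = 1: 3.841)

0.329; consistent

Under the 1:1 hypothesis (Σ ratio = 2, N = 683):
  purple-flowered: 683 × 1/2 = 341.5
  white-flowered: 683 × 1/2 = 341.5
χ² = Σ (O − E)² / E
  purple-flowered: (349 − 341.5)² / 341.5 = 0.1647
  white-flowered: (334 − 341.5)² / 341.5 = 0.1647
χ² = 0.1647 + 0.1647 = 0.3294 ≈ 0.329
Degrees of freedom = 2 − 1 = 1; critical value at α = 0.05 is 3.841.
Since 0.329 < 3.841, we fail to reject the null hypothesis — the data are consistent with the 1:1 ratio.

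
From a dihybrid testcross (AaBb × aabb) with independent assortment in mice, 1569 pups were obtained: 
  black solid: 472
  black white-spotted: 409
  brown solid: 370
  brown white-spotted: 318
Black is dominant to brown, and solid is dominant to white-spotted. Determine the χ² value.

A dihybrid testcross with independent assortment gives a 1:1:1:1 ratio.
Total ratio parts = 4. Expected numbers out of 1569:
  black solid: 1569 × 1/4 = 392.25
  black white-spotted: 1569 × 1/4 = 392.25
  brown solid: 1569 × 1/4 = 392.25
  brown white-spotted: 1569 × 1/4 = 392.25
χ² = Σ (O − E)² / E
  black solid: (472 − 392.25)² / 392.25 = 16.2143
  black white-spotted: (409 − 392.25)² / 392.25 = 0.7153
  brown solid: (370 − 392.25)² / 392.25 = 1.2621
  brown white-spotted: (318 − 392.25)² / 392.25 = 14.0550
χ² = 16.2143 + 0.7153 + 1.2621 + 14.0550 = 32.2467 ≈ 32.247

32.247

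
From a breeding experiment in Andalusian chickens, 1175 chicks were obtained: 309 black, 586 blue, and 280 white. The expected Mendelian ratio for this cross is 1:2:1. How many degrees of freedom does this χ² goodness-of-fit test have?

2

A goodness-of-fit test with 3 phenotype classes has df = 3 − 1 = 2.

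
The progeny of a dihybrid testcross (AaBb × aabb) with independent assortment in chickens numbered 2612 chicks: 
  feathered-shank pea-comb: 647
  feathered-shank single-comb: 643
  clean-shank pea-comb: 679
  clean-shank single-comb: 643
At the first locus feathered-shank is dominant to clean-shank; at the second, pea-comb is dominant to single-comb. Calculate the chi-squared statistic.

A dihybrid testcross with independent assortment gives a 1:1:1:1 ratio.
Under the 1:1:1:1 hypothesis (Σ ratio = 4, N = 2612):
  feathered-shank pea-comb: 2612 × 1/4 = 653
  feathered-shank single-comb: 2612 × 1/4 = 653
  clean-shank pea-comb: 2612 × 1/4 = 653
  clean-shank single-comb: 2612 × 1/4 = 653
χ² = Σ (O − E)² / E
  feathered-shank pea-comb: (647 − 653)² / 653 = 0.0551
  feathered-shank single-comb: (643 − 653)² / 653 = 0.1531
  clean-shank pea-comb: (679 − 653)² / 653 = 1.0352
  clean-shank single-comb: (643 − 653)² / 653 = 0.1531
χ² = 0.0551 + 0.1531 + 1.0352 + 0.1531 = 1.3965 ≈ 1.397

1.397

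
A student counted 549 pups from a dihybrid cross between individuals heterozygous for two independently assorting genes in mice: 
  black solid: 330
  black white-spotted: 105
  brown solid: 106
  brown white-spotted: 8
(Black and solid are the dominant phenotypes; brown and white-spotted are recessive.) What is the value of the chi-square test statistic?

21.764

A dihybrid F₂ with independent assortment and complete dominance at both loci gives a 9:3:3:1 phenotypic ratio.
Under the 9:3:3:1 hypothesis (Σ ratio = 16, N = 549):
  black solid: 549 × 9/16 = 308.8125
  black white-spotted: 549 × 3/16 = 102.9375
  brown solid: 549 × 3/16 = 102.9375
  brown white-spotted: 549 × 1/16 = 34.3125
χ² = Σ (O − E)² / E
  black solid: (330 − 308.8125)² / 308.8125 = 1.4537
  black white-spotted: (105 − 102.9375)² / 102.9375 = 0.0413
  brown solid: (106 − 102.9375)² / 102.9375 = 0.0911
  brown white-spotted: (8 − 34.3125)² / 34.3125 = 20.1777
χ² = 1.4537 + 0.0413 + 0.0911 + 20.1777 = 21.7638 ≈ 21.764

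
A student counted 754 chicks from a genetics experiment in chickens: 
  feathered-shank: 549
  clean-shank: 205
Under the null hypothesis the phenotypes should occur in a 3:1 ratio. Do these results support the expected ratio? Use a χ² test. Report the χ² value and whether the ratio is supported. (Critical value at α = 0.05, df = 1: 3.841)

Expected counts for N = 754 under a 3:1 ratio (total parts = 4):
  feathered-shank: 754 × 3/4 = 565.5
  clean-shank: 754 × 1/4 = 188.5
χ² = Σ (O − E)² / E
  feathered-shank: (549 − 565.5)² / 565.5 = 0.4814
  clean-shank: (205 − 188.5)² / 188.5 = 1.4443
χ² = 0.4814 + 1.4443 = 1.9257 ≈ 1.926
Degrees of freedom = 2 − 1 = 1; critical value at α = 0.05 is 3.841.
Since 1.926 < 3.841, we fail to reject the null hypothesis — the data are consistent with the 3:1 ratio.

1.926; consistent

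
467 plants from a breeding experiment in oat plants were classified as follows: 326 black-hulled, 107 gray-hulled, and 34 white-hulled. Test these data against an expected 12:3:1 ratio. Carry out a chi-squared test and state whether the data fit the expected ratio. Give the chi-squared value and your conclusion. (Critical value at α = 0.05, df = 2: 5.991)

6.787; not consistent

The 12:3:1 ratio has 16 parts, so with N = 467 the expected counts are:
  black-hulled: 467 × 12/16 = 350.25
  gray-hulled: 467 × 3/16 = 87.5625
  white-hulled: 467 × 1/16 = 29.1875
χ² = Σ (O − E)² / E
  black-hulled: (326 − 350.25)² / 350.25 = 1.6790
  gray-hulled: (107 − 87.5625)² / 87.5625 = 4.3148
  white-hulled: (34 − 29.1875)² / 29.1875 = 0.7935
χ² = 1.6790 + 4.3148 + 0.7935 = 6.7873 ≈ 6.787
Degrees of freedom = 3 − 1 = 2; critical value at α = 0.05 is 5.991.
Since 6.787 > 5.991, we reject the null hypothesis — the data do not fit the 12:3:1 ratio.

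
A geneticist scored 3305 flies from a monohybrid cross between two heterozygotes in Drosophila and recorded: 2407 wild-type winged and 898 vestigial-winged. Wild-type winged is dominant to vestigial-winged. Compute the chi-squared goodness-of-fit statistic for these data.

8.308

For a monohybrid cross between heterozygotes with complete dominance, the expected phenotypic ratio is 3:1.
Under the 3:1 hypothesis (Σ ratio = 4, N = 3305):
  wild-type winged: 3305 × 3/4 = 2478.75
  vestigial-winged: 3305 × 1/4 = 826.25
χ² = Σ (O − E)² / E
  wild-type winged: (2407 − 2478.75)² / 2478.75 = 2.0769
  vestigial-winged: (898 − 826.25)² / 826.25 = 6.2306
χ² = 2.0769 + 6.2306 = 8.3075 ≈ 8.308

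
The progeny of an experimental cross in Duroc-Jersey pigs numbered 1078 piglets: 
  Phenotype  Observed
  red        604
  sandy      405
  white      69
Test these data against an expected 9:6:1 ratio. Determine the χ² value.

0.050

Under the 9:6:1 hypothesis (Σ ratio = 16, N = 1078):
  red: 1078 × 9/16 = 606.375
  sandy: 1078 × 6/16 = 404.25
  white: 1078 × 1/16 = 67.375
χ² = Σ (O − E)² / E
  red: (604 − 606.375)² / 606.375 = 0.0093
  sandy: (405 − 404.25)² / 404.25 = 0.0014
  white: (69 − 67.375)² / 67.375 = 0.0392
χ² = 0.0093 + 0.0014 + 0.0392 = 0.0499 ≈ 0.050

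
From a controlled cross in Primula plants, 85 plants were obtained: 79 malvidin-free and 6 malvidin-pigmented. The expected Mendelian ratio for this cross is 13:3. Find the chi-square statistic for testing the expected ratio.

7.626

Total ratio parts = 16. Expected numbers out of 85:
  malvidin-free: 85 × 13/16 = 69.0625
  malvidin-pigmented: 85 × 3/16 = 15.9375
χ² = Σ (O − E)² / E
  malvidin-free: (79 − 69.0625)² / 69.0625 = 1.4299
  malvidin-pigmented: (6 − 15.9375)² / 15.9375 = 6.1963
χ² = 1.4299 + 6.1963 = 7.6262 ≈ 7.626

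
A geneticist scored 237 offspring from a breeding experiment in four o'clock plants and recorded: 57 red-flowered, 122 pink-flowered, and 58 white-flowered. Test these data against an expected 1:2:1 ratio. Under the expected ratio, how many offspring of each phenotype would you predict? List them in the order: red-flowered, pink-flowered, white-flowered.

59.25, 118.5, 59.25

Under the 1:2:1 hypothesis (Σ ratio = 4, N = 237):
  red-flowered: 237 × 1/4 = 59.25
  pink-flowered: 237 × 2/4 = 118.5
  white-flowered: 237 × 1/4 = 59.25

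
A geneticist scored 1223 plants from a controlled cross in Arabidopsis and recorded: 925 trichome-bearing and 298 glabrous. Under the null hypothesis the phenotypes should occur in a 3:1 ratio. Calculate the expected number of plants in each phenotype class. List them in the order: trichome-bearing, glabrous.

Expected counts for N = 1223 under a 3:1 ratio (total parts = 4):
  trichome-bearing: 1223 × 3/4 = 917.25
  glabrous: 1223 × 1/4 = 305.75

917.25, 305.75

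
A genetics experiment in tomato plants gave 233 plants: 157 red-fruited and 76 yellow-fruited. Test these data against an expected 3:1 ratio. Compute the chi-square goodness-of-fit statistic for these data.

7.212

Total ratio parts = 4. Expected numbers out of 233:
  red-fruited: 233 × 3/4 = 174.75
  yellow-fruited: 233 × 1/4 = 58.25
χ² = Σ (O − E)² / E
  red-fruited: (157 − 174.75)² / 174.75 = 1.8029
  yellow-fruited: (76 − 58.25)² / 58.25 = 5.4088
χ² = 1.8029 + 5.4088 = 7.2117 ≈ 7.212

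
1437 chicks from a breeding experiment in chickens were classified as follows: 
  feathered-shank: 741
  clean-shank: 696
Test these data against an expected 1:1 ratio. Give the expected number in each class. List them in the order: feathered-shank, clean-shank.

718.5, 718.5

The 1:1 ratio has 2 parts, so with N = 1437 the expected counts are:
  feathered-shank: 1437 × 1/2 = 718.5
  clean-shank: 1437 × 1/2 = 718.5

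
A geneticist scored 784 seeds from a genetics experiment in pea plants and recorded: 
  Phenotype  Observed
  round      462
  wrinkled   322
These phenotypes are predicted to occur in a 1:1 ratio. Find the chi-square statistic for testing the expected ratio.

Under the 1:1 hypothesis (Σ ratio = 2, N = 784):
  round: 784 × 1/2 = 392
  wrinkled: 784 × 1/2 = 392
χ² = Σ (O − E)² / E
  round: (462 − 392)² / 392 = 12.5000
  wrinkled: (322 − 392)² / 392 = 12.5000
χ² = 12.5000 + 12.5000 = 25.000

25.000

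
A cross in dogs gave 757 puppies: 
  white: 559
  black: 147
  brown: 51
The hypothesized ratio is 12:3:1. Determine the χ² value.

Under the 12:3:1 hypothesis (Σ ratio = 16, N = 757):
  white: 757 × 12/16 = 567.75
  black: 757 × 3/16 = 141.9375
  brown: 757 × 1/16 = 47.3125
χ² = Σ (O − E)² / E
  white: (559 − 567.75)² / 567.75 = 0.1349
  black: (147 − 141.9375)² / 141.9375 = 0.1806
  brown: (51 − 47.3125)² / 47.3125 = 0.2874
χ² = 0.1349 + 0.1806 + 0.2874 = 0.6029 ≈ 0.603

0.603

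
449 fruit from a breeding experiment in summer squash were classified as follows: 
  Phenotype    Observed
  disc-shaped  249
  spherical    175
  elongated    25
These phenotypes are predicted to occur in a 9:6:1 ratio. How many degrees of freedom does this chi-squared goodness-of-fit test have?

A goodness-of-fit test with 3 phenotype classes has df = 3 − 1 = 2.

2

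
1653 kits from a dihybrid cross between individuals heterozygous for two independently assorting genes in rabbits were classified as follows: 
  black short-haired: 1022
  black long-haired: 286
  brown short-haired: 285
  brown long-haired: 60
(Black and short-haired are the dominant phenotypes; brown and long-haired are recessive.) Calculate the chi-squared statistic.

31.154

A dihybrid F₂ with independent assortment and complete dominance at both loci gives a 9:3:3:1 phenotypic ratio.
Total ratio parts = 16. Expected numbers out of 1653:
  black short-haired: 1653 × 9/16 = 929.8125
  black long-haired: 1653 × 3/16 = 309.9375
  brown short-haired: 1653 × 3/16 = 309.9375
  brown long-haired: 1653 × 1/16 = 103.3125
χ² = Σ (O − E)² / E
  black short-haired: (1022 − 929.8125)² / 929.8125 = 9.1401
  black long-haired: (286 − 309.9375)² / 309.9375 = 1.8488
  brown short-haired: (285 − 309.9375)² / 309.9375 = 2.0065
  brown long-haired: (60 − 103.3125)² / 103.3125 = 18.1582
χ² = 9.1401 + 1.8488 + 2.0065 + 18.1582 = 31.1536 ≈ 31.154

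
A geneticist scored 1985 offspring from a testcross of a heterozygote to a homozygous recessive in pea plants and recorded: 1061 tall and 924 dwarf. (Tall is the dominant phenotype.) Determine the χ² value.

9.455

A testcross of a heterozygote (Aa × aa) gives a 1:1 phenotypic ratio.
Total ratio parts = 2. Expected numbers out of 1985:
  tall: 1985 × 1/2 = 992.5
  dwarf: 1985 × 1/2 = 992.5
χ² = Σ (O − E)² / E
  tall: (1061 − 992.5)² / 992.5 = 4.7277
  dwarf: (924 − 992.5)² / 992.5 = 4.7277
χ² = 4.7277 + 4.7277 = 9.4554 ≈ 9.455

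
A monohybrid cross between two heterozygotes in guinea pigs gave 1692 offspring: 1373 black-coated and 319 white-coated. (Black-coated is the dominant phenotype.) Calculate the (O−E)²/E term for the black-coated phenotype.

8.523

For a monohybrid cross between heterozygotes with complete dominance, the expected phenotypic ratio is 3:1.
Expected counts for N = 1692 under a 3:1 ratio (total parts = 4):
  black-coated: 1692 × 3/4 = 1269
  white-coated: 1692 × 1/4 = 423
Contribution of black-coated: (1373 − 1269)² / 1269 = 8.5232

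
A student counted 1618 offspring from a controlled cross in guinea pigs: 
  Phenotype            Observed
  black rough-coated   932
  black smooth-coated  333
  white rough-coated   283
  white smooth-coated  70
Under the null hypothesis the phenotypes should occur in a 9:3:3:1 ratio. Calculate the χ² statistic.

14.367

Total ratio parts = 16. Expected numbers out of 1618:
  black rough-coated: 1618 × 9/16 = 910.125
  black smooth-coated: 1618 × 3/16 = 303.375
  white rough-coated: 1618 × 3/16 = 303.375
  white smooth-coated: 1618 × 1/16 = 101.125
χ² = Σ (O − E)² / E
  black rough-coated: (932 − 910.125)² / 910.125 = 0.5258
  black smooth-coated: (333 − 303.375)² / 303.375 = 2.8929
  white rough-coated: (283 − 303.375)² / 303.375 = 1.3684
  white smooth-coated: (70 − 101.125)² / 101.125 = 9.5799
χ² = 0.5258 + 2.8929 + 1.3684 + 9.5799 = 14.367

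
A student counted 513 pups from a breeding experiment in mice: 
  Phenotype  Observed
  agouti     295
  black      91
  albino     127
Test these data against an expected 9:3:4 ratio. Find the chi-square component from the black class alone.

Expected counts for N = 513 under a 9:3:4 ratio (total parts = 16):
  agouti: 513 × 9/16 = 288.5625
  black: 513 × 3/16 = 96.1875
  albino: 513 × 4/16 = 128.25
Contribution of black: (91 − 96.1875)² / 96.1875 = 0.2798

0.280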